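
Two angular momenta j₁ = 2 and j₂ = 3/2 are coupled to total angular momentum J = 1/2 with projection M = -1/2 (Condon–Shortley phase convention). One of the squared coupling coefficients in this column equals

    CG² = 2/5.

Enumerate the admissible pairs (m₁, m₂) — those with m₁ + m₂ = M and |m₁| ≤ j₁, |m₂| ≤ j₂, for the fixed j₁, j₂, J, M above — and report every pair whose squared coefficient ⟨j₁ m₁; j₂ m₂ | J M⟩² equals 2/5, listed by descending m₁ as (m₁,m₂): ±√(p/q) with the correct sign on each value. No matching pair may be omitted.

Admissible pairs with m₁+m₂ = M = -1/2: (-2,3/2), (-1,1/2), (0,-1/2), (1,-3/2)
  (m₁,m₂)=(1,-3/2): CG² = 1/10, CG = +√(1/10)
  (m₁,m₂)=(0,-1/2): CG² = 1/5, CG = −√(1/5)
  (m₁,m₂)=(-1,1/2): CG² = 3/10, CG = +√(3/10)
  (m₁,m₂)=(-2,3/2): CG² = 2/5, CG = −√(2/5)   ← matches the target
Pairs with CG² = 2/5: (-2,3/2): −√(2/5)

(-2,3/2): −√(2/5)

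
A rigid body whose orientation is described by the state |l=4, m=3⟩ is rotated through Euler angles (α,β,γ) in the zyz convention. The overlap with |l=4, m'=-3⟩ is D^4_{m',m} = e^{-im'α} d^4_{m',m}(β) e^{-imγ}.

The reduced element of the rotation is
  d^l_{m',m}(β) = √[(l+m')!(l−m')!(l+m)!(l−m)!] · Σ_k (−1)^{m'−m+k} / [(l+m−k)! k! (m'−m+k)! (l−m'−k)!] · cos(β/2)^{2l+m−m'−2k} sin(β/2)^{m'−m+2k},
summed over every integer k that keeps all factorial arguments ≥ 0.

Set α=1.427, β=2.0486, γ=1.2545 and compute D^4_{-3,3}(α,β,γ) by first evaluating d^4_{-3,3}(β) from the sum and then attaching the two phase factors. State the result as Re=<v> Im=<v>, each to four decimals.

Re=0.3923 Im=0.2233

D^4_{-3,3}(1.4270,2.0486,1.2545) = e^{-i·-3·1.4270}·d^4_{-3,3}(2.0486)·e^{-i·3·1.2545}. Compute d first:
Half-angle: c=0.519697, s=0.854351. N=√(1·5040·5040·1)=5040.000000
k: max(0,(3)−(-3))=6 … min(4+(3),4−(-3))=7
  k=6: (−1)^0·5040.0000/(720)·0.5197^2·0.8544^6 = +0.735217
  k=7: (−1)^1·5040.0000/(5040)·0.5197^0·0.8544^8 = -0.283850
d^4_{-3,3}(2.0486) = +0.735217 -0.283850 = +0.451367
Phases: e^{-i·(-3)·1.4270}=-0.418133-0.908386i, e^{-i·(3)·1.2545}=-0.812769+0.582586i ⇒ D=+0.392264+0.223295i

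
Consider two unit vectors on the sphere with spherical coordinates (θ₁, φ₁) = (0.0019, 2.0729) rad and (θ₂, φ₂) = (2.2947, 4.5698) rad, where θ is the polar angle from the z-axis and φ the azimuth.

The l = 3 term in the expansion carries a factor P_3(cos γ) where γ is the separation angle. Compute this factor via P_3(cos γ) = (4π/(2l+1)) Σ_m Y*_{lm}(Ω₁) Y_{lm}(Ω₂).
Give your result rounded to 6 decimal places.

0.265103

Addition theorem: P_3(cos γ) = (4π/7) Σ_m Y*_{lm}(Ω₁) Y_{lm}(Ω₂), m = −3…3:
  m=-3: (0.000000, -0.000000) × (0.072793, -0.159661) = (0.000000, -0.000000)  (running Σ = (0.000000, -0.000000))
  m=-2: (-0.000002, -0.000003) × (0.364611, 0.106893) = (-0.000000, -0.000001)  (running Σ = (-0.000000, -0.000001))
  m=-1: (-0.001182, 0.002153) × (-0.041060, 0.286008) = (-0.000567, -0.000426)  (running Σ = (-0.000568, -0.000428))
  m=0: (0.746345, -0.000000) × (0.199384, 0.000000) = (0.148809, 0.000000)  (running Σ = (0.148241, -0.000428))
  m=1: (0.001182, 0.002153) × (0.041060, 0.286008) = (-0.000567, 0.000426)  (running Σ = (0.147674, -0.000001))
  m=2: (-0.000002, 0.000003) × (0.364611, -0.106893) = (-0.000000, 0.000001)  (running Σ = (0.147674, -0.000000))
  m=3: (-0.000000, -0.000000) × (-0.072793, -0.159661) = (0.000000, 0.000000)  (running Σ = (0.147674, -0.000000))
Σ over m = (0.147674, -0.000000); ×(4π/7) → (0.265103, -0.000000). Real part: 0.265103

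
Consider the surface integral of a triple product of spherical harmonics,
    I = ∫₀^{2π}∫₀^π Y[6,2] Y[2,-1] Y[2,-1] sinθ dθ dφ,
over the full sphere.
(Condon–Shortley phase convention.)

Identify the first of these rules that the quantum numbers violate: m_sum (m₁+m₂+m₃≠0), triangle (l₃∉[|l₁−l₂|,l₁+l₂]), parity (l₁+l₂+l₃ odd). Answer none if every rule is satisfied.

azimuthal sum: 2 − 1 − 1 = 0  ✓
l₃ must lie in [4,8]; have l₃=2  ✗
L = 6 + 2 + 2 = 10 (even)

triangle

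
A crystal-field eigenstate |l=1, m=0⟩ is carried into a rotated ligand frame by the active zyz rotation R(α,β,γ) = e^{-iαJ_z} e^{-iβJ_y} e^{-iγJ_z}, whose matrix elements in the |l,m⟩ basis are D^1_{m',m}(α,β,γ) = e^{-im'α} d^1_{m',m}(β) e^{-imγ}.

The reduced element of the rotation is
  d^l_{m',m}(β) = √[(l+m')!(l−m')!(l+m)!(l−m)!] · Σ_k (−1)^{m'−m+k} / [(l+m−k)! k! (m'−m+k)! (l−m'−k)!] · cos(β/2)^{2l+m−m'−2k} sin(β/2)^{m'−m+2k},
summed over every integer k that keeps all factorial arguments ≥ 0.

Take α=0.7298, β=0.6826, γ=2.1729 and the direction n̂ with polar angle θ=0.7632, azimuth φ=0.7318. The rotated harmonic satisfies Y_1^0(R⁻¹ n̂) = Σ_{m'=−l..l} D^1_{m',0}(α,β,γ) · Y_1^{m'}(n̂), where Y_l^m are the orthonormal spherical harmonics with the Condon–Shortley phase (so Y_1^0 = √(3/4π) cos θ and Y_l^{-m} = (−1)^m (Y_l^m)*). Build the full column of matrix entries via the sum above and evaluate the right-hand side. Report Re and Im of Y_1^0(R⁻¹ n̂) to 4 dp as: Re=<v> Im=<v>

Need the full column D^1_{m',0} for m'=−1..1 at α=0.7298, β=0.6826, γ=2.1729.
cos(β/2)=0.942320, sin(β/2)=0.334712
d^1_{-1,0}: single k=1 term ⇒ +0.446052;  D = +0.332446+0.297392i
d^1_{0,0}: k∈[0..1] ⇒ +0.887968 -0.112032 = +0.775935;  D = +0.775935+0.000000i
d^1_{1,0}: single k=0 term ⇒ -0.446052;  D = -0.332446+0.297392i
Y_1^{m'}(θ=0.7632,φ=0.7318) and Σ D·Y over m':
  (+0.3324+0.2974i)·(+0.1777-0.1596i)  (+0.7759+0.0000i)·(+0.3531+0.0000i)  (-0.3324+0.2974i)·(-0.1777-0.1596i)
Y_1^0(R⁻¹ n̂) = +0.487016+0.000000i

Re=0.4870 Im=0.0000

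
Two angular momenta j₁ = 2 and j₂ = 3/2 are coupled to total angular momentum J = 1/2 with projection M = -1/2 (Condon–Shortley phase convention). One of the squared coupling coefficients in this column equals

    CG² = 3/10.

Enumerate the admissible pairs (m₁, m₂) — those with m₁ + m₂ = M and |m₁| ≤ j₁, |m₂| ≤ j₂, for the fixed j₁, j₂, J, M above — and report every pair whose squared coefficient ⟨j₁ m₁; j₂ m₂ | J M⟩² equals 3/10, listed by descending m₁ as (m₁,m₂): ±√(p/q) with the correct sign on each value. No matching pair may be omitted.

Admissible pairs with m₁+m₂ = M = -1/2: (-2,3/2), (-1,1/2), (0,-1/2), (1,-3/2)
  (m₁,m₂)=(1,-3/2): CG² = 1/10, CG = +√(1/10)
  (m₁,m₂)=(0,-1/2): CG² = 1/5, CG = −√(1/5)
  (m₁,m₂)=(-1,1/2): CG² = 3/10, CG = +√(3/10)   ← matches the target
  (m₁,m₂)=(-2,3/2): CG² = 2/5, CG = −√(2/5)
Pairs with CG² = 3/10: (-1,1/2): +√(3/10)

(-1,1/2): +√(3/10)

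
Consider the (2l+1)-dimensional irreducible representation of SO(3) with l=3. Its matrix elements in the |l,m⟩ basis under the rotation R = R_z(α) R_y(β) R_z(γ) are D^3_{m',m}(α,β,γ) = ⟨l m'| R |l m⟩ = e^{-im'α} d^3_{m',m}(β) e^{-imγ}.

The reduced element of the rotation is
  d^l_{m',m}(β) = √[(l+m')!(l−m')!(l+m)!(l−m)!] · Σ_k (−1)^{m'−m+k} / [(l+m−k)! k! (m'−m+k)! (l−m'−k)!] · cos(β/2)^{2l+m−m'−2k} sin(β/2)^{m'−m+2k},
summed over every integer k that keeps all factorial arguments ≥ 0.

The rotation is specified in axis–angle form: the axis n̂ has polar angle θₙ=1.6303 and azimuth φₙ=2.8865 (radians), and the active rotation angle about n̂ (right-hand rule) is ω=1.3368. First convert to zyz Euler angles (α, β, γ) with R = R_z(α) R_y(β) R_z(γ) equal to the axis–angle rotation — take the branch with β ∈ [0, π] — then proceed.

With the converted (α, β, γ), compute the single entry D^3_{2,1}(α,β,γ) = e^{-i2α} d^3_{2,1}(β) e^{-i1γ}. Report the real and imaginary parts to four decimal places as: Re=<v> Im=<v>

Axis–angle → zyz. n̂ = (sinθₙcosφₙ, sinθₙsinφₙ, cosθₙ) = (-0.965927, +0.251888, -0.059469), ω = 1.3368.
R = I cosω + sinω [n̂]ₓ + (1−cosω) n̂n̂ᵀ gives
  R = [+0.948547, -0.129043, +0.289147; -0.244739, +0.280603, +0.928097; -0.200901, -0.951110, +0.234583]
β = atan2(√(R₁₃²+R₂₃²), R₃₃) = 1.334006; α = atan2(R₂₃, R₁₃) mod 2π = 1.268779; γ = atan2(R₃₂, −R₃₁) mod 2π = 4.920557
Split into d^3_{2,1}(β=1.3340) × two z-phases.
Half-angle: c=0.785679, s=0.618634. N=√(120·1·24·2)=75.894664
The bounds max(0,m−m')=0 and min(l+m,l−m')=1 give 2 terms
  k=0: (−1)^1·75.8947/(24)·0.7857^5·0.6186^1 = -0.585679
  k=1: (−1)^2·75.8947/(12)·0.7857^3·0.6186^3 = +0.726219
d^3_{2,1}(1.3340) = -0.585679 +0.726219 = +0.140539
Attach z-rotation phases: D = e^{-i(2)(1.2688)}·(+0.140539)·e^{-i(1)(4.9206)} = +0.054193-0.129670i

Re=0.0542 Im=-0.1297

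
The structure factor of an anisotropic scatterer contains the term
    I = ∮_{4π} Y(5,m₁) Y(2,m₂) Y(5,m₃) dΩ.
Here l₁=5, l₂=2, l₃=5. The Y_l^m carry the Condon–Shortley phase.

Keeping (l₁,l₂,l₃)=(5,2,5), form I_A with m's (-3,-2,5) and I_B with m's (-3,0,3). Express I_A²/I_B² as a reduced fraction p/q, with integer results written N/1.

Same 5,2,5: normalisation and zero-m 3j drop out of the ratio.
A: Δ: 2! 8! 2! / 13! → 1/38610; sum: t=0:+1/161280 = 1/161280; 3j²(5 2 5; -3 -2 5) = Δ·Π!·Σ² = 1/143  (sign +1)
B: Δ: 2! 8! 2! / 13! → 1/38610; sum: t=0:+1/161280 t=1:−1/5040 t=2:+1/5760 = -1/53760; 3j²(5 2 5; -3 0 3) = Δ·Π!·Σ² = 1/4290  (sign -1)
I_A²/I_B² = (1/143)/(1/4290) = 30/1

30/1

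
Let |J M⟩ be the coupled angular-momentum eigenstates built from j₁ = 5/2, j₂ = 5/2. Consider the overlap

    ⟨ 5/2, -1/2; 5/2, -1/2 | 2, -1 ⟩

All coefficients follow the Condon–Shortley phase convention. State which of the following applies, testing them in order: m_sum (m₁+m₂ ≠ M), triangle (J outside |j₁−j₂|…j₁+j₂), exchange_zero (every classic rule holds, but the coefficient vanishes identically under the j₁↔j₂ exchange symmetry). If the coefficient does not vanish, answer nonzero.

m-sum: m₁+m₂ = -1/2+(-1/2) = -1, M = -1  ✓
triangle: |j₁−j₂| = 0 ≤ J = 2 ≤ j₁+j₂ = 5  ✓
exchange: j₁=j₂ and m₁=m₂, and (−1)^(j₁+j₂−J) = (−1)^3 = −1 forces ⟨j₁m₁;j₂m₂|JM⟩ = −⟨j₂m₂;j₁m₁|JM⟩ = −⟨j₁m₁;j₂m₂|JM⟩ ⇒ the coefficient vanishes identically
Racah sum check: Σ_k collapses to 0 ⇒ CG = 0

exchange_zero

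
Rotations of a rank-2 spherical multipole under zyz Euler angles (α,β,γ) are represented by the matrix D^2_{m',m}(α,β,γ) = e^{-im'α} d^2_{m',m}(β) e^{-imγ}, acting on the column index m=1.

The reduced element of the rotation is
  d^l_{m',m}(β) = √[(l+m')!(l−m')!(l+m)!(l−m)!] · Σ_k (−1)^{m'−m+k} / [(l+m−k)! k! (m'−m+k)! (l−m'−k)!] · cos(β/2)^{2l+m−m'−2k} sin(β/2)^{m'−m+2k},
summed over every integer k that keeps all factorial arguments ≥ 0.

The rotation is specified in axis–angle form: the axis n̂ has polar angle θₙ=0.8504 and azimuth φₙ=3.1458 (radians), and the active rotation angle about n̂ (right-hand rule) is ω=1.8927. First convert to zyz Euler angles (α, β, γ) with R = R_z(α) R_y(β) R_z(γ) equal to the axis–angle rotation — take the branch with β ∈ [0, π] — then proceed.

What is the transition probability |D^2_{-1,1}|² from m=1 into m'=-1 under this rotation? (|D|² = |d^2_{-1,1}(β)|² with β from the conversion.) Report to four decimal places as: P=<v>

P=0.3164

Axis–angle → zyz. n̂ = (sinθₙcosφₙ, sinθₙsinφₙ, cosθₙ) = (-0.751538, -0.003162, +0.659683), ω = 1.8927.
R = I cosω + sinω [n̂]ₓ + (1−cosω) n̂n̂ᵀ gives
  R = [+0.427126, -0.622670, -0.655626; +0.628926, -0.316360, +0.710189; -0.649627, -0.715681, +0.256488]
β = atan2(√(R₁₃²+R₂₃²), R₃₃) = 1.311410; α = atan2(R₂₃, R₁₃) mod 2π = 2.316267; γ = atan2(R₃₂, −R₃₁) mod 2π = 5.449445
Split into d^2_{-1,1}(β=1.3114) × two z-phases.
c=cos(1.311410/2)=0.792618, s=sin(1.311410/2)=0.609718; N=√[1·6·6·1]=6.000000
k: max(0,(1)−(-1))=2 … min(2+(1),2−(-1))=3
  k=2: (−1)^0·6.0000/(2)·0.7926^2·0.6097^2 = +0.700661
  k=3: (−1)^1·6.0000/(6)·0.7926^0·0.6097^4 = -0.138203
d^2_{-1,1}(1.3114) = +0.700661 -0.138203 = +0.562458
|D^2_{-1,1}|² = |d^2_{-1,1}(β)|² = (+0.562458)² = 0.316359 (the z-rotation phases have unit modulus)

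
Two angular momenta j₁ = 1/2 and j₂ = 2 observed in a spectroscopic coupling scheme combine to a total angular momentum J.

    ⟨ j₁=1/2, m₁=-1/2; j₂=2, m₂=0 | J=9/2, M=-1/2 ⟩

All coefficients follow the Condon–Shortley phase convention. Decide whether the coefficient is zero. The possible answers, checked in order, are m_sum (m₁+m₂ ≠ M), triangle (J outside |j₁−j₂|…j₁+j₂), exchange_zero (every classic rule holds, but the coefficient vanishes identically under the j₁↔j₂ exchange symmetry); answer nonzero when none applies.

m-sum: m₁+m₂ = -1/2+0 = -1/2, M = -1/2  ✓
triangle: need |j₁−j₂| ≤ J ≤ j₁+j₂, i.e. J ∈ [3/2, 5/2]; J = 9/2 is outside ✗ ⇒ coefficient is 0

triangle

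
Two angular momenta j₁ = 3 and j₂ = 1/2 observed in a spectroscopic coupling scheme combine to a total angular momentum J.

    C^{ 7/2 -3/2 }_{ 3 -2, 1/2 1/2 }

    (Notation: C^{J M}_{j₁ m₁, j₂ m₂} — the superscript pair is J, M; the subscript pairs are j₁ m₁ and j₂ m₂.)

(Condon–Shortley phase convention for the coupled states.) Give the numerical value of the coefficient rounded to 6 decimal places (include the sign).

+√(2/7) ≈ +0.534522

triangle: 0!·6!·1!/8! = 720/40320
(j±m)!: 1!·5!·1!·0!·2!·5! = 28800
prefactor² = (2J+1)·Δ·N² = 28800/7
  k=0: +1/(0!·0!·5!·1!·1!·0!) = 1/120
Σ = 1/120  ⇒  CG² = 28800/7·(1/120)² = 2/7
CG = +√(2/7) = +0.534522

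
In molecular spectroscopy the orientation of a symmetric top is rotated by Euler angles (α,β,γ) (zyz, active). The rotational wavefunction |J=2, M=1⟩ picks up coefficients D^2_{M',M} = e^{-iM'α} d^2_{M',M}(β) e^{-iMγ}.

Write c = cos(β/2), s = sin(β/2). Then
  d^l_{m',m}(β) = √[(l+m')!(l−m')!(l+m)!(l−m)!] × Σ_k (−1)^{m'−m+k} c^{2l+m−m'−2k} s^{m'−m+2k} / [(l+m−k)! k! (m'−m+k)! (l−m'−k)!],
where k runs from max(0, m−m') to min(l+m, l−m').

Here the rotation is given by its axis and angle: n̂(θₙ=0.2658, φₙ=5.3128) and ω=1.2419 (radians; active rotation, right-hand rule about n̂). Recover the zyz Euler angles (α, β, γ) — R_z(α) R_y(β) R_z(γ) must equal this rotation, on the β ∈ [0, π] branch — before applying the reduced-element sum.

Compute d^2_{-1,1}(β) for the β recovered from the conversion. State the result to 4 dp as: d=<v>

Axis–angle → zyz. n̂ = (sinθₙcosφₙ, sinθₙsinφₙ, cosθₙ) = (+0.148410, -0.216739, +0.964883), ω = 1.2419.
R = I cosω + sinω [n̂]ₓ + (1−cosω) n̂n̂ᵀ gives
  R = [+0.337910, -0.934941, -0.108176; +0.891388, +0.354801, -0.282035; +0.302067, -0.001125, +0.953286]
β = atan2(√(R₁₃²+R₂₃²), R₃₃) = 0.306863; α = atan2(R₂₃, R₁₃) mod 2π = 4.346138; γ = atan2(R₃₂, −R₃₁) mod 2π = 3.145316
d^2_{-1,1}(β=0.3069) via the finite sum:
Half-angle: c=0.988252, s=0.152830. N=√(1·6·6·1)=6.000000
k: max(0,(1)−(-1))=2 … min(2+(1),2−(-1))=3
  k=2: (−1)^0·6.0000/(2)·0.9883^2·0.1528^2 = +0.068434
  k=3: (−1)^1·6.0000/(6)·0.9883^0·0.1528^4 = -0.000546
d^2_{-1,1}(0.3069) = +0.068434 -0.000546 = +0.067889

d=0.0679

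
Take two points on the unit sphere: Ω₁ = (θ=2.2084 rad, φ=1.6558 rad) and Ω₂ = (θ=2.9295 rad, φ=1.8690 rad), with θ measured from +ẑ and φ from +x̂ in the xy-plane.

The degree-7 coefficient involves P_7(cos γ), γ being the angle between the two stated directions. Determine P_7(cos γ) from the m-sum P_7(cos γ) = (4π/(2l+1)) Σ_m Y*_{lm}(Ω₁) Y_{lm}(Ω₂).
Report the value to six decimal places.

-0.022996

Summing Y*_{l m}(θ₁,φ₁)·Y_{l m}(θ₂,φ₂) over m ∈ [−7, 7]; prefactor 4π/(2·7+1) = 0.837758:
  m=-7: Y*=0.06062 - 0.08956j  Y=0.00001 - 0.00000j  product 0.00000 - 0.00000j
  m=-6: Y*=0.26161 + 0.14634j  Y=-0.00003 - 0.00016j  product 0.00001 - 0.00005j
  m=-5: Y*=-0.18278 + 0.40383j  Y=-0.00173 - 0.00014j  product 0.00037 - 0.00067j
  m=-4: Y*=-0.27581 - 0.09757j  Y=-0.00490 + 0.01234j  product 0.00256 - 0.00293j
  m=-3: Y*=-0.03520 + 0.13505j  Y=0.05677 + 0.04555j  product -0.00815 + 0.00606j
  m=-2: Y*=-0.35695 - 0.06128j  Y=0.22701 - 0.15411j  product -0.09047 + 0.04110j
  m=-1: Y*=0.00100 - 0.01171j  Y=-0.18320 - 0.59603j  product -0.00716 + 0.00155j
  m=+0: Y*=-0.35332 + 0.00000j  Y=-0.50449 + 0.00000j  product 0.17825 + 0.00000j
  m=+1: Y*=-0.00100 - 0.01171j  Y=0.18320 - 0.59603j  product -0.00716 - 0.00155j
  m=+2: Y*=-0.35695 + 0.06128j  Y=0.22701 + 0.15411j  product -0.09047 - 0.04110j
  m=+3: Y*=0.03520 + 0.13505j  Y=-0.05677 + 0.04555j  product -0.00815 - 0.00606j
  m=+4: Y*=-0.27581 + 0.09757j  Y=-0.00490 - 0.01234j  product 0.00256 + 0.00293j
  m=+5: Y*=0.18278 + 0.40383j  Y=0.00173 - 0.00014j  product 0.00037 + 0.00067j
  m=+6: Y*=0.26161 - 0.14634j  Y=-0.00003 + 0.00016j  product 0.00001 + 0.00005j
  m=+7: Y*=-0.06062 - 0.08956j  Y=-0.00001 - 0.00000j  product 0.00000 + 0.00000j
Σ over m = -0.02745 - 0.00000j; ×(4π/15) → -0.02300 - 0.00000j. Real part: -0.022996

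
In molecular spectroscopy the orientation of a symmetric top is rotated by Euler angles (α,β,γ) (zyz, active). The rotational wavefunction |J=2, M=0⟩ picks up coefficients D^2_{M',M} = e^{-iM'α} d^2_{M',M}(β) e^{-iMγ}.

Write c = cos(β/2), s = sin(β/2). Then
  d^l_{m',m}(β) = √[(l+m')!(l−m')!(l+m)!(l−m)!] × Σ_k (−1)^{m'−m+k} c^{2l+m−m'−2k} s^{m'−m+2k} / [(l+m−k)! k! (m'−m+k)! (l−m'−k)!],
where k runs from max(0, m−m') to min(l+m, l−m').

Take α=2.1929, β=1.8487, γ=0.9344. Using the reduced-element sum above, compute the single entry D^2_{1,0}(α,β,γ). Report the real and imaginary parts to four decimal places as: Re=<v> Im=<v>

Re=-0.1883 Im=-0.2626

First d^2_{1,0}(β=1.8487), then the phase factors e^{-i(1)α} and e^{-i(0)γ}:
With c≡cos(β/2)=0.602354 and s≡sin(β/2)=0.798229, N=[6·1·2·2]^{1/2}=4.898979
The bounds max(0,m−m')=0 and min(l+m,l−m')=1 give 2 terms
  k=0: (−1)^1·4.8990/(2)·0.6024^3·0.7982^1 = -0.427325
  k=1: (−1)^2·4.8990/(2)·0.6024^1·0.7982^3 = +0.750430
d^2_{1,0}(1.8487) = -0.427325 +0.750430 = +0.323106
Attach z-rotation phases: D = e^{-i(1)(2.1929)}·(+0.323106)·e^{-i(0)(0.9344)} = -0.188289-0.262573i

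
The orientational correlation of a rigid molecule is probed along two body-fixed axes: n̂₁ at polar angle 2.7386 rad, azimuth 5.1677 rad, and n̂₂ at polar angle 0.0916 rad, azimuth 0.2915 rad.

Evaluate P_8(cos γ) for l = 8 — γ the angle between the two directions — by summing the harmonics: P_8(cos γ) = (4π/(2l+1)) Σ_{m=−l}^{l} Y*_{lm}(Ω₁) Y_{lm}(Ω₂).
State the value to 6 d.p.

-0.400703

Term-by-term m-sum for l=8 (normalisation 4π/17 = 0.739198):
  m=-8: (-0.000253, -0.000138) × (-0.000000, -0.000000) = (0.000000, 0.000000)  (running Σ = (0.000000, 0.000000))
  m=-7: (-0.000123, 0.002703) × (-0.000000, -0.000000) = (0.000000, -0.000000)  (running Σ = (0.000000, -0.000000))
  m=-6: (0.014687, -0.006379) × (-0.000001, -0.000003) = (-0.000000, -0.000000)  (running Σ = (-0.000000, -0.000000))
  m=-5: (-0.051193, -0.043625) × (0.000007, -0.000061) = (-0.000003, 0.000003)  (running Σ = (-0.000003, 0.000003))
  m=-4: (-0.050656, 0.198015) × (0.000365, -0.000852) = (0.000150, 0.000115)  (running Σ = (0.000147, 0.000118))
  m=-3: (0.423489, -0.087992) × (0.006647, -0.007951) = (0.002115, -0.003952)  (running Σ = (0.002262, -0.003834))
  m=-2: (-0.340004, -0.437932) × (0.068823, -0.045386) = (-0.043276, -0.014708)  (running Σ = (-0.041014, -0.018542))
  m=-1: (-0.088718, 0.181198) × (0.401344, -0.120422) = (-0.013786, 0.083406)  (running Σ = (-0.054800, 0.064864))
  m=0: (-0.435128, -0.000000) × (0.993907, 0.000000) = (-0.432477, -0.000000)  (running Σ = (-0.487277, 0.064864))
  m=1: (0.088718, 0.181198) × (-0.401344, -0.120422) = (-0.013786, -0.083406)  (running Σ = (-0.501064, -0.018542))
  m=2: (-0.340004, 0.437932) × (0.068823, 0.045386) = (-0.043276, 0.014708)  (running Σ = (-0.544340, -0.003834))
  m=3: (-0.423489, -0.087992) × (-0.006647, -0.007951) = (0.002115, 0.003952)  (running Σ = (-0.542225, 0.000118))
  m=4: (-0.050656, -0.198015) × (0.000365, 0.000852) = (0.000150, -0.000115)  (running Σ = (-0.542074, 0.000003))
  m=5: (0.051193, -0.043625) × (-0.000007, -0.000061) = (-0.000003, -0.000003)  (running Σ = (-0.542077, -0.000000))
  m=6: (0.014687, 0.006379) × (-0.000001, 0.000003) = (-0.000000, 0.000000)  (running Σ = (-0.542077, -0.000000))
  m=7: (0.000123, 0.002703) × (0.000000, -0.000000) = (0.000000, 0.000000)  (running Σ = (-0.542077, 0.000000))
  m=8: (-0.000253, 0.000138) × (-0.000000, 0.000000) = (0.000000, -0.000000)  (running Σ = (-0.542077, 0.000000))
Σ over m = (-0.542077, 0.000000); ×(4π/17) → (-0.400703, 0.000000). Real part: -0.400703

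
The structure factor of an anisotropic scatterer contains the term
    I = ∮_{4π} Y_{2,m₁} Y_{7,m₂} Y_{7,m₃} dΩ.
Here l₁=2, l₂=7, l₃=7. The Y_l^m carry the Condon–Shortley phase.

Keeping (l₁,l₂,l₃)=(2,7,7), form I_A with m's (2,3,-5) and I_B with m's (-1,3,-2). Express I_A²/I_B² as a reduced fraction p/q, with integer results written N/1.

792/625

Same 2,7,7: normalisation and zero-m 3j drop out of the ratio.
A: Δ: 2! 2! 12! / 17! → 1/185640; sum: t=0:+1/29030400 = 1/29030400; 3j²(2 7 7; 2 3 -5) = Δ·Π!·Σ² = 99/7735  (sign +1)
B: Δ: 2! 2! 12! / 17! → 1/185640; sum: t=1:−1/4354560 t=2:+1/1935360 = 1/3483648; 3j²(2 7 7; -1 3 -2) = Δ·Π!·Σ² = 125/12376  (sign -1)
I_A²/I_B² = (99/7735)/(125/12376) = 792/625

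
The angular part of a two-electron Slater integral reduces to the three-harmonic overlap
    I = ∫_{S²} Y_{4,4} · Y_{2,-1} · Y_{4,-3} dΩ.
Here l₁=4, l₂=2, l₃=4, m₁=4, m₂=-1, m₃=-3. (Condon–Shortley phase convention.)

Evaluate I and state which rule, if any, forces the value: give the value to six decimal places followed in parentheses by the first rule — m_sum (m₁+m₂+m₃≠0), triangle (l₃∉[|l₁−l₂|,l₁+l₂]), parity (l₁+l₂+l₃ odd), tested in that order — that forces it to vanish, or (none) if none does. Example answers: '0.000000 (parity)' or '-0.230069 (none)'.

Rules hold: Σm=0, L=10 even, 2≤4≤6.
N = 9·5·9 = 405
Δ = 2!·6!·2!/11! = 1/13860
Racah Σ t=0..2: t=0:+1/192 t=1:−1/36 t=2:+1/192 = -5/288
⇒ 3j(4 2 4; 0 0 0)² = 20/693, sgn -1
Racah Σ t=0..0: t=0:+1/1440 = 1/1440
⇒ 3j(4 2 4; 4 -1 -3)² = 7/165, sgn -1
4πI² = N·(3j₀)²·(3jₘ)² = 60/121
I = +1·√(0.495868/4π) = 0.19864517
No selection rule forces the value: the integral is nonzero (none).

0.198645 (none)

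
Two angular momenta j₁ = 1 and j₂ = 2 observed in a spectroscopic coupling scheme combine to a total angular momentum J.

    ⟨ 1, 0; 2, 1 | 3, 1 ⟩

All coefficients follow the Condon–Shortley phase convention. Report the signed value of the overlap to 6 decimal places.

+0.730297

triangle: 0!·2!·4!/7! = 48/5040
(j±m)!: 1!·1!·3!·1!·4!·2! = 288
prefactor² = (2J+1)·Δ·N² = 96/5
  k=0: +1/(0!·0!·1!·3!·1!·1!) = 1/6
Σ = 1/6  ⇒  CG² = 96/5·(1/6)² = 8/15
CG = +√(8/15) = +0.730297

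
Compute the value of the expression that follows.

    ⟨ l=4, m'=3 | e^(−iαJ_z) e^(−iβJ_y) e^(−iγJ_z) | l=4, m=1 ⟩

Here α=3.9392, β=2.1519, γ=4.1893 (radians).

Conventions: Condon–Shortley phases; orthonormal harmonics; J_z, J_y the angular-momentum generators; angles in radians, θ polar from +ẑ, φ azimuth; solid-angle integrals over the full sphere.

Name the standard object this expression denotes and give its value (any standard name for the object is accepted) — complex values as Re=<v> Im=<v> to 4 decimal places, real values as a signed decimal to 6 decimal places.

This is a Wigner D-matrix element — the rotation-matrix element ⟨l m'| R(α,β,γ) |l m⟩ in the angular-momentum basis.
D^4_{3,1}(3.9392,2.1519,4.1893) = e^{-i·3·3.9392}·d^4_{3,1}(2.1519)·e^{-i·1·4.1893}. Compute d first:
c=cos(2.151900/2)=0.474896, s=sin(2.151900/2)=0.880042; N=√[5040·1·120·6]=1904.940944
k∈{0,1} keeps every argument non-negative
  k=0: (−1)^2·1904.9409/(240)·0.4749^6·0.8800^2 = +0.070513
  k=1: (−1)^3·1904.9409/(144)·0.4749^4·0.8800^4 = -0.403578
d^4_{3,1}(2.1519) = +0.070513 -0.403578 = -0.333065
Attach z-rotation phases: D = e^{-i(3)(3.9392)}·(-0.333065)·e^{-i(1)(4.1893)} = +0.318294-0.098089i

Wigner D-matrix element, Re=0.3183 Im=-0.0981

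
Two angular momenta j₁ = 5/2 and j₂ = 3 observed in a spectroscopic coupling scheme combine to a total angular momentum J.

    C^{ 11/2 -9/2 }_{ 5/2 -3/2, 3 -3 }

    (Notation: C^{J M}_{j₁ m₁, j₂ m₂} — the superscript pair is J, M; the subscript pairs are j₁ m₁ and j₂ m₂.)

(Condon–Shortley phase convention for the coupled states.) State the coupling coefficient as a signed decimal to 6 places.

+√(5/11) = +0.674200

j₁+j₂−J=0  J+j₁−j₂=5  J−j₁+j₂=6  j₁+j₂+J+1=12
(j₁±m₁, j₂±m₂, J±M) = (1,4,0,6,1,10)
P² = 1492992000/11
sum k=0..0:
  [0] +1/17280 = 1/17280
S = 1/17280
C² = P²·S² = 5/11 ; C = +0.674200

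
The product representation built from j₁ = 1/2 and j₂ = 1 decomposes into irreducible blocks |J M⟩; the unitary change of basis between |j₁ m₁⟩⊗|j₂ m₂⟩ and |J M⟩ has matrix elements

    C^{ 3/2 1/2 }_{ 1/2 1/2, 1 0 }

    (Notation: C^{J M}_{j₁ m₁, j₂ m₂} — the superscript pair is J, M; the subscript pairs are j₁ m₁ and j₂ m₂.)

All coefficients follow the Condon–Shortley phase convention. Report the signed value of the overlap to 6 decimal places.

j₁+j₂−J=0  J+j₁−j₂=1  J−j₁+j₂=2  j₁+j₂+J+1=4
(j₁±m₁, j₂±m₂, J±M) = (1,0,1,1,2,1)
P² = 2/3
sum k=0..0:
  [0] +1/1 = 1
S = 1
C² = P²·S² = 2/3 ; C = +0.816497

+0.816497  (= +√(2/3))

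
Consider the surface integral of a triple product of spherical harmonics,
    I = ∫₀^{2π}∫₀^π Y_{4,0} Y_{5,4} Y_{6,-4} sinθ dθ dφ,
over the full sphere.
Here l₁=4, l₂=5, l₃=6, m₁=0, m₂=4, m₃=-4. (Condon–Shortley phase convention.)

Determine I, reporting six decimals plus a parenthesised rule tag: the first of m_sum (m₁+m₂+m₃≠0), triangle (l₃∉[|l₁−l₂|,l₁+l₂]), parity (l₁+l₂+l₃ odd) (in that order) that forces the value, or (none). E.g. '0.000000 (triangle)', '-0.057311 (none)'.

L=15 odd ⇒ parity kills the (l;000) factor ⇒ I = 0

0.000000 (parity)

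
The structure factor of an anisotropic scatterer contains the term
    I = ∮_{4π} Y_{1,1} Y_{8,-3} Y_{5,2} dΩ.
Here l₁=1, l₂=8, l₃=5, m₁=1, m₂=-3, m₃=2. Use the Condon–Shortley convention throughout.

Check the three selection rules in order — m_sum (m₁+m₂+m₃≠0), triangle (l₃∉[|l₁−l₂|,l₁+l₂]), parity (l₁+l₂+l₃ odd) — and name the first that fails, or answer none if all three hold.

triangle

azimuthal sum: 1 − 3 + 2 = 0  ✓
l₃ must lie in [7,9]; have l₃=5  ✗
L = 1 + 8 + 5 = 14 (even)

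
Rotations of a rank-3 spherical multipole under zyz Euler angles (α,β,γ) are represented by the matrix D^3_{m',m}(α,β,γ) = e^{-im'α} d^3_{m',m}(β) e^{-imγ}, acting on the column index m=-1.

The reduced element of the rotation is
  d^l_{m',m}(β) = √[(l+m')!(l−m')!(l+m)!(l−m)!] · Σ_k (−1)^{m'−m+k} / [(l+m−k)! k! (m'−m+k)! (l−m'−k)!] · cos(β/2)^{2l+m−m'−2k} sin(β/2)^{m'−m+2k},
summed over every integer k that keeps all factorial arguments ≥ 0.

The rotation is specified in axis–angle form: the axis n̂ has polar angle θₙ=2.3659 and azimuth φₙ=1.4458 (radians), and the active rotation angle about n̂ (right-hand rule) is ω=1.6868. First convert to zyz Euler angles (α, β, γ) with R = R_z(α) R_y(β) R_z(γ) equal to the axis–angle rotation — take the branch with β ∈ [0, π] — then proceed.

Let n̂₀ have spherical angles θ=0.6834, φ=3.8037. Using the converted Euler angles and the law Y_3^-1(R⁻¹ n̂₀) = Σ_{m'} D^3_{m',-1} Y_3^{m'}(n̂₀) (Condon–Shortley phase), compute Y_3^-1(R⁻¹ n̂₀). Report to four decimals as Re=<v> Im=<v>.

Axis–angle → zyz. n̂ = (sinθₙcosφₙ, sinθₙsinφₙ, cosθₙ) = (+0.087296, +0.694748, -0.713936), ω = 1.6868.
R = I cosω + sinω [n̂]ₓ + (1−cosω) n̂n̂ᵀ gives
  R = [-0.107241, +0.776806, +0.620541; -0.641469, +0.422797, -0.640124; -0.759616, -0.466706, +0.452956]
β = atan2(√(R₁₃²+R₂₃²), R₃₃) = 1.100718; α = atan2(R₂₃, R₁₃) mod 2π = 5.482254; γ = atan2(R₃₂, −R₃₁) mod 2π = 5.732247
Need the full column D^3_{m',-1} for m'=−3..3 at α=5.4823, β=1.1007, γ=5.7322.
cos(β/2)=0.852337, sin(β/2)=0.522993
d^3_{-3,-1}: single k=2 term ⇒ +0.559091;  D = -0.549255-0.104415i
d^3_{-2,-1}: k∈[1..2] ⇒ +0.743965 -0.560211 = +0.183754;  D = -0.101009-0.153501i
d^3_{-1,-1}: k∈[0..2] ⇒ +0.383414 -1.154854 +0.326105 = -0.445335;  D = -0.096719+0.434705i
d^3_{0,-1}: k∈[0..2] ⇒ -0.814973 +0.920521 -0.115527 = -0.009978;  D = -0.008502+0.005223i
d^3_{1,-1}: k∈[0..2] ⇒ +0.866141 -0.434807 +0.020463 = +0.451797;  D = +0.437752+0.111773i
d^3_{2,-1}: k∈[0..1] ⇒ -0.560211 +0.105461 = -0.454750;  D = -0.225906-0.394670i
d^3_{3,-1}: single k=0 term ⇒ +0.210500;  D = -0.058387+0.202241i
Y_3^{m'}(θ=0.6834,φ=3.8037) and Σ D·Y over m':
  (-0.5493-0.1044i)·(+0.0424+0.0961i)  (-0.1010-0.1535i)·(+0.0771-0.3064i)  (-0.0967+0.4347i)·(-0.3229+0.2517i)  (-0.0085+0.0052i)·(+0.0019+0.0000i)  (+0.4378+0.1118i)·(+0.3229+0.2517i)  (-0.2259-0.3947i)·(+0.0771+0.3064i)  (-0.0584+0.2022i)·(-0.0424+0.0961i)
Y_3^-1(R⁻¹ n̂) = +0.053491-0.170375i

Re=0.0535 Im=-0.1704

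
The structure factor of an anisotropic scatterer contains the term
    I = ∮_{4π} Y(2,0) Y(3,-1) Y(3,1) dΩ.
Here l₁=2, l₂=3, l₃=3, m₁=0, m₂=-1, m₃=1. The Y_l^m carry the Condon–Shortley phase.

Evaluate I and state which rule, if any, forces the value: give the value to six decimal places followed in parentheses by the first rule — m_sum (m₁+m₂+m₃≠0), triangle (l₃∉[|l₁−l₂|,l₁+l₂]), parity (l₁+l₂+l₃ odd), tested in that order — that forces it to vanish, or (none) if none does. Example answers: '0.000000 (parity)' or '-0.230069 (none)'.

Rules hold: Σm=0, L=8 even, 1≤3≤5.
N = 5·7·7 = 245
Δ = 2!·2!·4!/9! = 1/3780
Racah Σ t=0..2: t=0:+1/24 t=1:−1/4 t=2:+1/24 = -1/6
⇒ 3j(2 3 3; 0 0 0)² = 4/105, sgn +1
Racah Σ t=0..2: t=0:+1/16 t=1:−1/6 t=2:+1/96 = -3/32
⇒ 3j(2 3 3; 0 -1 1)² = 3/140, sgn -1
4πI² = N·(3j₀)²·(3jₘ)² = 1/5
I = -1·√(0.2/4π) = -0.12615663
No selection rule forces the value: the integral is nonzero (none).

-0.126157 (none)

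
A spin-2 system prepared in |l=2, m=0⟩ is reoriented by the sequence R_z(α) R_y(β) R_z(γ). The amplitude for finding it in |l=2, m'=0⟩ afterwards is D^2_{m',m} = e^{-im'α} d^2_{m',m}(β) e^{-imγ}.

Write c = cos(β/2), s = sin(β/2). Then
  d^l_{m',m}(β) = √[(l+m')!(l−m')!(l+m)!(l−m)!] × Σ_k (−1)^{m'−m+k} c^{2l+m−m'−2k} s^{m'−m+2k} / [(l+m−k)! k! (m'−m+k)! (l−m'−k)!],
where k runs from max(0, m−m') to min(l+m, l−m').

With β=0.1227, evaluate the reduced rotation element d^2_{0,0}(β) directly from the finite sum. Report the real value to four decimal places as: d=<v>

d^2_{0,0}(β=0.1227) via the finite sum:
Half-angle: c=0.998119, s=0.061312. N=√(2·2·2·2)=4.000000
Admissible k: 0..2 (factorial args all ≥0)
  k=0: (−1)^0·4.0000/(4)·0.9981^4·0.0613^0 = +0.992496
  k=1: (−1)^1·4.0000/(1)·0.9981^2·0.0613^2 = -0.014980
  k=2: (−1)^2·4.0000/(4)·0.9981^0·0.0613^4 = +0.000014
d^2_{0,0}(0.1227) = +0.992496 -0.014980 +0.000014 = +0.977530

d=0.9775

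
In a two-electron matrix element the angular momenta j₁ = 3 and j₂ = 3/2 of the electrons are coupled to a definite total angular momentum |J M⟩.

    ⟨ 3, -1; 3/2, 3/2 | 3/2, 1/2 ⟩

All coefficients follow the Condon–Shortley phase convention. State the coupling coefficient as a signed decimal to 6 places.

-0.338062  (= −√(4/35))

j₁+j₂−J=3  J+j₁−j₂=3  J−j₁+j₂=0  j₁+j₂+J+1=7
(j₁±m₁, j₂±m₂, J±M) = (2,4,3,0,2,1)
P² = 576/35
sum k=3..3:
  [3] −1/12 = -1/12
S = -1/12
C² = P²·S² = 4/35 ; C = -0.338062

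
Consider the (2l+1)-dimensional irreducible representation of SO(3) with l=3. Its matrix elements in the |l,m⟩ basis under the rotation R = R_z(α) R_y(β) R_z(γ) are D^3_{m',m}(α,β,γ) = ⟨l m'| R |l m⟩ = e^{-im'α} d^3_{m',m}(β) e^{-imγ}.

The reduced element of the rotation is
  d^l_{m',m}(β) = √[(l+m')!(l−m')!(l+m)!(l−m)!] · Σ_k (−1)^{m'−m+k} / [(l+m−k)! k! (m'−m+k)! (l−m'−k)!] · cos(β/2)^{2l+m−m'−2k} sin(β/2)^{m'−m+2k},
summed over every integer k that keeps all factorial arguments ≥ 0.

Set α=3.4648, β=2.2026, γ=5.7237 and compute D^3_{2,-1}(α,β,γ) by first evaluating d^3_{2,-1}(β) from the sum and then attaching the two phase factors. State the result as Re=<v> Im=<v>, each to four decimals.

D^3_{2,-1}(3.4648,2.2026,5.7237) = e^{-i·2·3.4648}·d^3_{2,-1}(2.2026)·e^{-i·-1·5.7237}. Compute d first:
Half-angle: c=0.452437, s=0.891796. N=√(120·1·2·24)=75.894664
k∈{0,1} keeps every argument non-negative
  k=0: (−1)^3·75.8947/(12)·0.4524^3·0.8918^3 = -0.415434
  k=1: (−1)^4·75.8947/(24)·0.4524^1·0.8918^5 = +0.807024
d^3_{2,-1}(2.2026) = -0.415434 +0.807024 = +0.391590
Attach z-rotation phases: D = e^{-i(2)(3.4648)}·(+0.391590)·e^{-i(-1)(5.7237)} = +0.139740-0.365808i

Re=0.1397 Im=-0.3658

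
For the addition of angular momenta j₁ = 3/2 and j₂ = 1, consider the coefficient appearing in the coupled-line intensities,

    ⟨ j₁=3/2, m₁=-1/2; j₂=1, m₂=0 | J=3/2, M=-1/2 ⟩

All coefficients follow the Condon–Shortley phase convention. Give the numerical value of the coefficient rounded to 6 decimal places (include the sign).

−√(1/15) = -0.258199

j₁+j₂−J=1  J+j₁−j₂=2  J−j₁+j₂=1  j₁+j₂+J+1=5
(j₁±m₁, j₂±m₂, J±M) = (1,2,1,1,1,2)
P² = 4/15
sum k=0..1:
  [0] +1/2 = 1/2
  [1] −1/1 = -1
S = -1/2
C² = P²·S² = 1/15 ; C = -0.258199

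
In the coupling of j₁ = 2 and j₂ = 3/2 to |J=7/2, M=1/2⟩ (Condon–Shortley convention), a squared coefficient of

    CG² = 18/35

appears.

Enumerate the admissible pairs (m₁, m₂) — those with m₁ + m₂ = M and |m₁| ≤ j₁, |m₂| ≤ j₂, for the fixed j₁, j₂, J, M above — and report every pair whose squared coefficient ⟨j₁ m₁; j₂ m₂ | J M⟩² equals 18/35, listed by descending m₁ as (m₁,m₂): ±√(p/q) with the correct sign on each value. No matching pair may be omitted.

(0,1/2): +√(18/35)

Admissible pairs with m₁+m₂ = M = 1/2: (-1,3/2), (0,1/2), (1,-1/2), (2,-3/2)
  (m₁,m₂)=(2,-3/2): CG² = 1/35, CG = +√(1/35)
  (m₁,m₂)=(1,-1/2): CG² = 12/35, CG = +√(12/35)
  (m₁,m₂)=(0,1/2): CG² = 18/35, CG = +√(18/35)   ← matches the target
  (m₁,m₂)=(-1,3/2): CG² = 4/35, CG = +√(4/35)
Pairs with CG² = 18/35: (0,1/2): +√(18/35)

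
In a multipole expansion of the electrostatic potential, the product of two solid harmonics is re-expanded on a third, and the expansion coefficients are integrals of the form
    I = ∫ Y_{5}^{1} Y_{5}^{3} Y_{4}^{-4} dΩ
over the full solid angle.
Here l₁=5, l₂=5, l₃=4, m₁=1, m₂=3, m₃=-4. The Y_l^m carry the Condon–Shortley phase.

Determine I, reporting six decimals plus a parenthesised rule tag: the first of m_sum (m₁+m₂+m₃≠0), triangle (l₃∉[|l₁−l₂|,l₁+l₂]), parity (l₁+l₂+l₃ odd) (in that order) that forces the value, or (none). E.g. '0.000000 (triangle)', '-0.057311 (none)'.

Checks pass: Σm=0; 14 even; l₃=4∈[0,10].
(2·5+1)(2·5+1)(2·4+1) = 1089
Δ: 6! 4! 4! / 15! → 1/3153150
sum: t=1:−1/69120 t=2:+1/1728 t=3:−1/576 t=4:+1/1728 t=5:−1/69120 = -7/11520
3j²(5 5 4; 0 0 0) = Δ·Π!·Σ² = 2/143  (sign -1)
sum: t=4:+1/27648 = 1/27648
3j²(5 5 4; 1 3 -4) = Δ·Π!·Σ² = 10/429  (sign +1)
combine: 4πI² = 1089·2/143·10/429 = 60/169
take √, sign -1: I = -0.16808437
No selection rule forces the value: the integral is nonzero (none).

-0.168084 (none)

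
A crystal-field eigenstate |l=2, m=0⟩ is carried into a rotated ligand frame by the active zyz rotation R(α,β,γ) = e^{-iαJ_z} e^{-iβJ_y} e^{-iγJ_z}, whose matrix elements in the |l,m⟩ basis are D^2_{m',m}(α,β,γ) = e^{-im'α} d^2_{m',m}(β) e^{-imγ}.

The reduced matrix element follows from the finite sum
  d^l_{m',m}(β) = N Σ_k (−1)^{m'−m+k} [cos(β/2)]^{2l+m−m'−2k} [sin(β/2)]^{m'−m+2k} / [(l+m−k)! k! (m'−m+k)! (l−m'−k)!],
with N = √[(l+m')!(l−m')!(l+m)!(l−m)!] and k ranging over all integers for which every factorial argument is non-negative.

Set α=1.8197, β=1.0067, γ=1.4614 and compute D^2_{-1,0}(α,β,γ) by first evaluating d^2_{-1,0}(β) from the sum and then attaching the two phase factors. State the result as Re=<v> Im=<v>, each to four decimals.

Re=-0.1363 Im=0.5363

First d^2_{-1,0}(β=1.0067), then the phase factors e^{-i(-1)α} and e^{-i(0)γ}:
Half-angle: c=0.875972, s=0.482363. N=√(1·6·2·2)=4.898979
k∈{1,2} keeps every argument non-negative
  k=1: (−1)^0·4.8990/(2)·0.8760^3·0.4824^1 = +0.794181
  k=2: (−1)^1·4.8990/(2)·0.8760^1·0.4824^3 = -0.240817
d^2_{-1,0}(1.0067) = +0.794181 -0.240817 = +0.553364
D = (-0.246342+0.969183i)·(+0.553364)·(+1.000000+0.000000i) = -0.136317+0.536311i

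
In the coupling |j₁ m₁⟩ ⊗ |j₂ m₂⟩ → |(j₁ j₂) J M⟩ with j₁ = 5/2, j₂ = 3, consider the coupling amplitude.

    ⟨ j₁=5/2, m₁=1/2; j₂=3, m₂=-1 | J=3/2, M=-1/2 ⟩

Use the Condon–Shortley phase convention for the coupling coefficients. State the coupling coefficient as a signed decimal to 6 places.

-0.097590

j₁+j₂−J=4  J+j₁−j₂=1  J−j₁+j₂=2  j₁+j₂+J+1=8
(j₁±m₁, j₂±m₂, J±M) = (3,2,2,4,1,2)
P² = 192/35
sum k=1..2:
  [1] −1/6 = -1/6
  [2] +1/8 = 1/8
S = -1/24
C² = P²·S² = 1/105 ; C = -0.097590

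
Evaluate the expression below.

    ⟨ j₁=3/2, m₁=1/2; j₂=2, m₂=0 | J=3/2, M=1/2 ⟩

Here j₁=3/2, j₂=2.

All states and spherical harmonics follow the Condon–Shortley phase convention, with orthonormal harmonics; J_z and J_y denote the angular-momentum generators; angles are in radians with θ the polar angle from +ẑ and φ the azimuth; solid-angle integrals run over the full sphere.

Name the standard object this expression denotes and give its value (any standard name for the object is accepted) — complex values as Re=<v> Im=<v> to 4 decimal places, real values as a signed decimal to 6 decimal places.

This is a Clebsch–Gordan (vector-coupling) coefficient.
j₁+j₂−J=2  J+j₁−j₂=1  J−j₁+j₂=2  j₁+j₂+J+1=6
(j₁±m₁, j₂±m₂, J±M) = (2,1,2,2,2,1)
P² = 16/45
sum k=0..1:
  [0] +1/4 = 1/4
  [1] −1/1 = -1
S = -3/4
C² = P²·S² = 1/5 ; C = -0.447214

Clebsch–Gordan coefficient, −√(1/5) ≈ -0.447214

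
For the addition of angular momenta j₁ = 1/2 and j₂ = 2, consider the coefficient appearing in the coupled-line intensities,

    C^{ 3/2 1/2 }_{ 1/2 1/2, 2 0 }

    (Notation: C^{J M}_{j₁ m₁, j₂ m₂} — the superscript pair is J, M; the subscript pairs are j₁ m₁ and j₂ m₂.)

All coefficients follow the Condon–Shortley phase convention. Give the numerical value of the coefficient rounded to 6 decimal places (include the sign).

+√(2/5) = +0.632456

j₁+j₂−J=1  J+j₁−j₂=0  J−j₁+j₂=3  j₁+j₂+J+1=5
(j₁±m₁, j₂±m₂, J±M) = (1,0,2,2,2,1)
P² = 8/5
sum k=0..0:
  [0] +1/2 = 1/2
S = 1/2
C² = P²·S² = 2/5 ; C = +0.632456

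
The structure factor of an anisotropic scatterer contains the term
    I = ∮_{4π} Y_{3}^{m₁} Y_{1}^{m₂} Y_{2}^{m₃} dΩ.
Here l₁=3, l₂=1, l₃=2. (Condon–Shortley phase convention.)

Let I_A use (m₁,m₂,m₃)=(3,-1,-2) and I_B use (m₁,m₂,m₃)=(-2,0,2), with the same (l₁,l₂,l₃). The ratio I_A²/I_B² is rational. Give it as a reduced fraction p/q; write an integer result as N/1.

l's match ⇒ only the (l;m) 3-j factors differ between A and B.
A: triangle coeff Δ(3,1,2) = 1/105; Σ_t [0,0]: t=0:+1/48 = 1/48; (3j)²=1/7 [(3 1 2; 3 -1 -2)], sign=+1
B: triangle coeff Δ(3,1,2) = 1/105; Σ_t [1,1]: t=1:−1/24 = -1/24; (3j)²=1/21 [(3 1 2; -2 0 2)], sign=-1
I_A²/I_B² = (1/7)/(1/21) = 3/1

3/1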